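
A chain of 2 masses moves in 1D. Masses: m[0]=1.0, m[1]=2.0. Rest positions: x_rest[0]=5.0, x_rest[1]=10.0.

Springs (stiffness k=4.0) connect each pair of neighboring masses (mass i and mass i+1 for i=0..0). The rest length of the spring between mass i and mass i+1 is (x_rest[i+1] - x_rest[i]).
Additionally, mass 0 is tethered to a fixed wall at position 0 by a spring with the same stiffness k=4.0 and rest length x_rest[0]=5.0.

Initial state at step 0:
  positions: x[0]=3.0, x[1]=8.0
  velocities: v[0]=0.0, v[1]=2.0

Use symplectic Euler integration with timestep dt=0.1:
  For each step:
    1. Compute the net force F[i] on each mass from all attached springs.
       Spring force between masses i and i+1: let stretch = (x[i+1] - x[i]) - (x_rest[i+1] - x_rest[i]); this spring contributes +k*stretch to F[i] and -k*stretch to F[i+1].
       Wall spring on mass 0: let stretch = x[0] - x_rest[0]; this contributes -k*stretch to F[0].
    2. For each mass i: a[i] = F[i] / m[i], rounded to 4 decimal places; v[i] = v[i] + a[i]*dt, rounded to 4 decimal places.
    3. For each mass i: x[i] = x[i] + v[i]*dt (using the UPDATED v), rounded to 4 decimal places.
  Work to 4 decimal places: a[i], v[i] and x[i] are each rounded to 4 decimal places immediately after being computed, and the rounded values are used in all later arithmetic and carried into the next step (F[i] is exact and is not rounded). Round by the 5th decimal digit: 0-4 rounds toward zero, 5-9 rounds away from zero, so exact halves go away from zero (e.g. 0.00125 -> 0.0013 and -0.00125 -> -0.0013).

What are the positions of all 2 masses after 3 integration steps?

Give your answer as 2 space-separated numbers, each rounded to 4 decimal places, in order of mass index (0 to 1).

Answer: 3.4798 8.5921

Derivation:
Step 0: x=[3.0000 8.0000] v=[0.0000 2.0000]
Step 1: x=[3.0800 8.2000] v=[0.8000 2.0000]
Step 2: x=[3.2416 8.3976] v=[1.6160 1.9760]
Step 3: x=[3.4798 8.5921] v=[2.3818 1.9448]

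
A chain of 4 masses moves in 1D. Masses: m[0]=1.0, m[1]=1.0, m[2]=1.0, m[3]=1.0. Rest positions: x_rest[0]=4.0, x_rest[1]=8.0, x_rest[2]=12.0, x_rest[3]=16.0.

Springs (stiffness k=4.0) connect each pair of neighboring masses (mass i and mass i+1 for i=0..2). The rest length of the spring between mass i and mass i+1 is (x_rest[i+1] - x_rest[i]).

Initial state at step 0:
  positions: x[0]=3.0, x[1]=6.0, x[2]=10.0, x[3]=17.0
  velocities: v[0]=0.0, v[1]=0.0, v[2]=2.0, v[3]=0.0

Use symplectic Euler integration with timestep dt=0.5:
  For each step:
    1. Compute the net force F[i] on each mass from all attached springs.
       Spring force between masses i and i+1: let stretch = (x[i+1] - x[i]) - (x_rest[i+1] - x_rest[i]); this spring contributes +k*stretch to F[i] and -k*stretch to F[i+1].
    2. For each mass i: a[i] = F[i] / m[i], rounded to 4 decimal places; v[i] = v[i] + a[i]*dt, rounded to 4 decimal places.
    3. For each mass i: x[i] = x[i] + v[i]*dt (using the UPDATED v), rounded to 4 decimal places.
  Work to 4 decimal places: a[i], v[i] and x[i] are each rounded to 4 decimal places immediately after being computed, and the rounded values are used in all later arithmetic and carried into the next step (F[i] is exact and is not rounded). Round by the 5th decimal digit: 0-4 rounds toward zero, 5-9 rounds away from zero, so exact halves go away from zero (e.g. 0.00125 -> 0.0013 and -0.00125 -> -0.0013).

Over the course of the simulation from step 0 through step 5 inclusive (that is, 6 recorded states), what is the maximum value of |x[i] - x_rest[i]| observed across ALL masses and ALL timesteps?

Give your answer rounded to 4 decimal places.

Step 0: x=[3.0000 6.0000 10.0000 17.0000] v=[0.0000 0.0000 2.0000 0.0000]
Step 1: x=[2.0000 7.0000 14.0000 14.0000] v=[-2.0000 2.0000 8.0000 -6.0000]
Step 2: x=[2.0000 10.0000 11.0000 15.0000] v=[0.0000 6.0000 -6.0000 2.0000]
Step 3: x=[6.0000 6.0000 11.0000 16.0000] v=[8.0000 -8.0000 0.0000 2.0000]
Step 4: x=[6.0000 7.0000 11.0000 16.0000] v=[0.0000 2.0000 0.0000 0.0000]
Step 5: x=[3.0000 11.0000 12.0000 15.0000] v=[-6.0000 8.0000 2.0000 -2.0000]
Max displacement = 3.0000

Answer: 3.0000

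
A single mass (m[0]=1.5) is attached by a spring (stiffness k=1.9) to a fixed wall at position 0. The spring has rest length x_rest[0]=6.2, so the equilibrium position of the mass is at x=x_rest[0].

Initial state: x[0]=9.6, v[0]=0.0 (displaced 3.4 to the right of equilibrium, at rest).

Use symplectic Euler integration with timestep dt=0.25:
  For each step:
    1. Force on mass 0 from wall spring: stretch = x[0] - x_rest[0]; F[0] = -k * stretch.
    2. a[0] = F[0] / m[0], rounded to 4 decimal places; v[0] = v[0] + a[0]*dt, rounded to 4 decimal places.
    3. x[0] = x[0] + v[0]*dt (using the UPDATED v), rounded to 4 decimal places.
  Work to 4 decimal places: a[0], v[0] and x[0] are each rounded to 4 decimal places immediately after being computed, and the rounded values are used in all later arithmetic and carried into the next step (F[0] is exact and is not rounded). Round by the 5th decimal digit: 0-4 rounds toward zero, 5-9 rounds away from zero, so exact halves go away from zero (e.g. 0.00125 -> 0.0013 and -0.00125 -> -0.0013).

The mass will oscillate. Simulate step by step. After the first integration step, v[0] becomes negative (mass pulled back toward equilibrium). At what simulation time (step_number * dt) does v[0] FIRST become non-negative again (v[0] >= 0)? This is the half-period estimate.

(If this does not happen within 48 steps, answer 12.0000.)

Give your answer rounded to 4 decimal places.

Answer: 3.0000

Derivation:
Step 0: x=[9.6000] v=[0.0000]
Step 1: x=[9.3308] v=[-1.0767]
Step 2: x=[8.8138] v=[-2.0681]
Step 3: x=[8.0899] v=[-2.8958]
Step 4: x=[7.2163] v=[-3.4943]
Step 5: x=[6.2623] v=[-3.8161]
Step 6: x=[5.3034] v=[-3.8358]
Step 7: x=[4.4154] v=[-3.5519]
Step 8: x=[3.6687] v=[-2.9868]
Step 9: x=[3.1224] v=[-2.1852]
Step 10: x=[2.8198] v=[-1.2106]
Step 11: x=[2.7848] v=[-0.1402]
Step 12: x=[3.0201] v=[0.9413]
First v>=0 after going negative at step 12, time=3.0000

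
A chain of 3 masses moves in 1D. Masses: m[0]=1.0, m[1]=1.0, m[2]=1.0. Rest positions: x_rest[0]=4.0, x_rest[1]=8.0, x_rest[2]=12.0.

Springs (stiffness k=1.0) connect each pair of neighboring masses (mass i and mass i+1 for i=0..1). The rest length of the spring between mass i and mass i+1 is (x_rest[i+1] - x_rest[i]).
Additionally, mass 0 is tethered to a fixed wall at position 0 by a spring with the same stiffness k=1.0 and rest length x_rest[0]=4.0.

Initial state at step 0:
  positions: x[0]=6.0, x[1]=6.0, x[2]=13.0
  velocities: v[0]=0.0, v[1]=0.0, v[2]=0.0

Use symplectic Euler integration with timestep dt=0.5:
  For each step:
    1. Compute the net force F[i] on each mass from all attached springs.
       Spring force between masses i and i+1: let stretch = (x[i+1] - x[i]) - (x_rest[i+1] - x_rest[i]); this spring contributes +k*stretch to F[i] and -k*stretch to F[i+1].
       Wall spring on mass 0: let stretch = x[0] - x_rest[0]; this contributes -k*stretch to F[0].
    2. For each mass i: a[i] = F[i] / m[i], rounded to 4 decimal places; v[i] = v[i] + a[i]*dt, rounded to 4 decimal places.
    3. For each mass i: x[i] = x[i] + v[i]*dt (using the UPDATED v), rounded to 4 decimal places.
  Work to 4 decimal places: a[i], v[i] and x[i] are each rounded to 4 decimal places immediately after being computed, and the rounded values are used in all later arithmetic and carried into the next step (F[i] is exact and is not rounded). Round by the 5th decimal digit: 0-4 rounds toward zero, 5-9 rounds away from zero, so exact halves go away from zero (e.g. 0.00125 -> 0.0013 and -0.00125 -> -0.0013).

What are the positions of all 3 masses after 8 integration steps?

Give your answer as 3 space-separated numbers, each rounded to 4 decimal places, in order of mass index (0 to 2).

Step 0: x=[6.0000 6.0000 13.0000] v=[0.0000 0.0000 0.0000]
Step 1: x=[4.5000 7.7500 12.2500] v=[-3.0000 3.5000 -1.5000]
Step 2: x=[2.6875 9.8125 11.3750] v=[-3.6250 4.1250 -1.7500]
Step 3: x=[1.9844 10.4844 11.1094] v=[-1.4063 1.3438 -0.5313]
Step 4: x=[2.9102 9.1876 11.6875] v=[1.8515 -2.5937 1.1562]
Step 5: x=[4.6778 6.9464 12.6407] v=[3.5351 -4.4825 1.9063]
Step 6: x=[5.8431 5.5616 13.1703] v=[2.3305 -2.7697 1.0592]
Step 7: x=[5.4772 6.1493 12.7977] v=[-0.7318 1.1754 -0.7452]
Step 8: x=[3.9100 8.2311 11.7630] v=[-3.1344 4.1636 -2.0694]

Answer: 3.9100 8.2311 11.7630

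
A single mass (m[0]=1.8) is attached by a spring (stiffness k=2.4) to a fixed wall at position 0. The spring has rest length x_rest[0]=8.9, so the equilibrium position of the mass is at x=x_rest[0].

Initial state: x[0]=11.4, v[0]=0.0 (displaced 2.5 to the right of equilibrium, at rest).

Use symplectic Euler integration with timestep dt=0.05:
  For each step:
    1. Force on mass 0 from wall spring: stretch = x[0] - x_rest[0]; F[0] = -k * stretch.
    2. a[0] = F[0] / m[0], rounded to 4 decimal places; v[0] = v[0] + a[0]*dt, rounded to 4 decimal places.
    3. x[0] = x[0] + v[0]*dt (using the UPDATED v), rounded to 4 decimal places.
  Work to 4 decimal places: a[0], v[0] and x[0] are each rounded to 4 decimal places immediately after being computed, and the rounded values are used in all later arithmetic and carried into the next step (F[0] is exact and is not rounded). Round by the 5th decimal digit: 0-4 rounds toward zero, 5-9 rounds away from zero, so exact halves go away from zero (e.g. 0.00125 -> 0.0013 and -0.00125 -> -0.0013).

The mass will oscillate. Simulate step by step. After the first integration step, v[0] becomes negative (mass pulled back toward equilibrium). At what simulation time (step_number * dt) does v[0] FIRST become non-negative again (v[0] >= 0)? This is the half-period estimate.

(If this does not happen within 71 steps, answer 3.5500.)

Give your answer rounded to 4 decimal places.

Step 0: x=[11.4000] v=[0.0000]
Step 1: x=[11.3917] v=[-0.1667]
Step 2: x=[11.3751] v=[-0.3328]
Step 3: x=[11.3502] v=[-0.4978]
Step 4: x=[11.3171] v=[-0.6611]
Step 5: x=[11.2760] v=[-0.8222]
Step 6: x=[11.2270] v=[-0.9806]
Step 7: x=[11.1702] v=[-1.1357]
Step 8: x=[11.1059] v=[-1.2870]
Step 9: x=[11.0342] v=[-1.4341]
Step 10: x=[10.9554] v=[-1.5764]
Step 11: x=[10.8697] v=[-1.7134]
Step 12: x=[10.7775] v=[-1.8447]
Step 13: x=[10.6790] v=[-1.9699]
Step 14: x=[10.5746] v=[-2.0885]
Step 15: x=[10.4646] v=[-2.2001]
Step 16: x=[10.3494] v=[-2.3044]
Step 17: x=[10.2294] v=[-2.4010]
Step 18: x=[10.1049] v=[-2.4896]
Step 19: x=[9.9764] v=[-2.5699]
Step 20: x=[9.8443] v=[-2.6417]
Step 21: x=[9.7091] v=[-2.7047]
Step 22: x=[9.5712] v=[-2.7586]
Step 23: x=[9.4310] v=[-2.8033]
Step 24: x=[9.2891] v=[-2.8387]
Step 25: x=[9.1459] v=[-2.8646]
Step 26: x=[9.0019] v=[-2.8810]
Step 27: x=[8.8575] v=[-2.8878]
Step 28: x=[8.7133] v=[-2.8850]
Step 29: x=[8.5697] v=[-2.8726]
Step 30: x=[8.4272] v=[-2.8506]
Step 31: x=[8.2862] v=[-2.8191]
Step 32: x=[8.1473] v=[-2.7782]
Step 33: x=[8.0109] v=[-2.7280]
Step 34: x=[7.8775] v=[-2.6687]
Step 35: x=[7.7475] v=[-2.6005]
Step 36: x=[7.6213] v=[-2.5237]
Step 37: x=[7.4994] v=[-2.4385]
Step 38: x=[7.3821] v=[-2.3451]
Step 39: x=[7.2699] v=[-2.2439]
Step 40: x=[7.1631] v=[-2.1352]
Step 41: x=[7.0621] v=[-2.0194]
Step 42: x=[6.9673] v=[-1.8969]
Step 43: x=[6.8789] v=[-1.7681]
Step 44: x=[6.7972] v=[-1.6334]
Step 45: x=[6.7225] v=[-1.4932]
Step 46: x=[6.6551] v=[-1.3480]
Step 47: x=[6.5952] v=[-1.1983]
Step 48: x=[6.5430] v=[-1.0446]
Step 49: x=[6.4986] v=[-0.8875]
Step 50: x=[6.4622] v=[-0.7274]
Step 51: x=[6.4340] v=[-0.5649]
Step 52: x=[6.4140] v=[-0.4005]
Step 53: x=[6.4023] v=[-0.2348]
Step 54: x=[6.3989] v=[-0.0683]
Step 55: x=[6.4038] v=[0.0984]
First v>=0 after going negative at step 55, time=2.7500

Answer: 2.7500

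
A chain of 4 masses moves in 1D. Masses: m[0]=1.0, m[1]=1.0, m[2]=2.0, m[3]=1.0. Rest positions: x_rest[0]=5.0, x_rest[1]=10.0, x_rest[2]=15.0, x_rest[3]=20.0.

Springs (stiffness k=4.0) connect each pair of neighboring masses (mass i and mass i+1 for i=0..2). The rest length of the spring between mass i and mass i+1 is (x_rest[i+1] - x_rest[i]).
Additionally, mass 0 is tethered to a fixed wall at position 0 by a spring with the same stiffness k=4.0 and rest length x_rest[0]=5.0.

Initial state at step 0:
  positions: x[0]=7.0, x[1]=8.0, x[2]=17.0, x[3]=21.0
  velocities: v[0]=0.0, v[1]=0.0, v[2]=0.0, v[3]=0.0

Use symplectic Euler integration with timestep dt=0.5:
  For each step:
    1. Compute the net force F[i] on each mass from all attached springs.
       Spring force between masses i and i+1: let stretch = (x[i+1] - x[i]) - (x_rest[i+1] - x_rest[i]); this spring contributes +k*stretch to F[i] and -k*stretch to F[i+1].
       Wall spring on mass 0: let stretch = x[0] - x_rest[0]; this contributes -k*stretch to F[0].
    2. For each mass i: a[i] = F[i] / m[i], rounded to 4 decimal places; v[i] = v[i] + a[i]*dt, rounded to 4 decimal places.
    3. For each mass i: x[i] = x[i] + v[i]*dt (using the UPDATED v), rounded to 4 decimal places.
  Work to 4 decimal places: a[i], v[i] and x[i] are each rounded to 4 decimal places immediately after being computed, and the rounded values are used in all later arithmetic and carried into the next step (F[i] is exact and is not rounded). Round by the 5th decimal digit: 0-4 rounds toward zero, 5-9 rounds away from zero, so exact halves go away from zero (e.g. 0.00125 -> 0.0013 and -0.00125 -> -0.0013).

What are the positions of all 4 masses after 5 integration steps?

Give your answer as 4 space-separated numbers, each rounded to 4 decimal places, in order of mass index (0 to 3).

Answer: 8.5000 5.2500 16.0000 19.7500

Derivation:
Step 0: x=[7.0000 8.0000 17.0000 21.0000] v=[0.0000 0.0000 0.0000 0.0000]
Step 1: x=[1.0000 16.0000 14.5000 22.0000] v=[-12.0000 16.0000 -5.0000 2.0000]
Step 2: x=[9.0000 7.5000 16.5000 20.5000] v=[16.0000 -17.0000 4.0000 -3.0000]
Step 3: x=[6.5000 9.5000 16.0000 20.0000] v=[-5.0000 4.0000 -1.0000 -1.0000]
Step 4: x=[0.5000 15.0000 14.2500 20.5000] v=[-12.0000 11.0000 -3.5000 1.0000]
Step 5: x=[8.5000 5.2500 16.0000 19.7500] v=[16.0000 -19.5000 3.5000 -1.5000]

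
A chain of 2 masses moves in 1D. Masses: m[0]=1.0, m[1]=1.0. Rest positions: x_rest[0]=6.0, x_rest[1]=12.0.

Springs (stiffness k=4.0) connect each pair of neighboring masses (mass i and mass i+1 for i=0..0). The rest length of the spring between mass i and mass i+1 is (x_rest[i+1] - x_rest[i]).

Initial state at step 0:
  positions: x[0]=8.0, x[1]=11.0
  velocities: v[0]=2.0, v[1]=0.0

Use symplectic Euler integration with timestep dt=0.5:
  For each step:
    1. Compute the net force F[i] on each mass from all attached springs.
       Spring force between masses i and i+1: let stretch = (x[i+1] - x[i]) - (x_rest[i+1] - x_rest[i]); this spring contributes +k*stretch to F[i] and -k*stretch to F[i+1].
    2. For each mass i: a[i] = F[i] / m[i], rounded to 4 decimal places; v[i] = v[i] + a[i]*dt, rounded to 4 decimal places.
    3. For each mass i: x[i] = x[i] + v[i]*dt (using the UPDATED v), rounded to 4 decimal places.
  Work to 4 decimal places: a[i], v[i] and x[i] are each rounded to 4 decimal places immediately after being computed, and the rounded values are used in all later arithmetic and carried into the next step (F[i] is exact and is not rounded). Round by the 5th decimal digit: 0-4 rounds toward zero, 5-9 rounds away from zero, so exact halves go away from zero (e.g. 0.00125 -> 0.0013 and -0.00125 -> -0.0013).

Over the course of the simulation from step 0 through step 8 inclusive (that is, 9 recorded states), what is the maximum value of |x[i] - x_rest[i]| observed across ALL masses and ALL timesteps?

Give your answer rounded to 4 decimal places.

Step 0: x=[8.0000 11.0000] v=[2.0000 0.0000]
Step 1: x=[6.0000 14.0000] v=[-4.0000 6.0000]
Step 2: x=[6.0000 15.0000] v=[0.0000 2.0000]
Step 3: x=[9.0000 13.0000] v=[6.0000 -4.0000]
Step 4: x=[10.0000 13.0000] v=[2.0000 0.0000]
Step 5: x=[8.0000 16.0000] v=[-4.0000 6.0000]
Step 6: x=[8.0000 17.0000] v=[0.0000 2.0000]
Step 7: x=[11.0000 15.0000] v=[6.0000 -4.0000]
Step 8: x=[12.0000 15.0000] v=[2.0000 0.0000]
Max displacement = 6.0000

Answer: 6.0000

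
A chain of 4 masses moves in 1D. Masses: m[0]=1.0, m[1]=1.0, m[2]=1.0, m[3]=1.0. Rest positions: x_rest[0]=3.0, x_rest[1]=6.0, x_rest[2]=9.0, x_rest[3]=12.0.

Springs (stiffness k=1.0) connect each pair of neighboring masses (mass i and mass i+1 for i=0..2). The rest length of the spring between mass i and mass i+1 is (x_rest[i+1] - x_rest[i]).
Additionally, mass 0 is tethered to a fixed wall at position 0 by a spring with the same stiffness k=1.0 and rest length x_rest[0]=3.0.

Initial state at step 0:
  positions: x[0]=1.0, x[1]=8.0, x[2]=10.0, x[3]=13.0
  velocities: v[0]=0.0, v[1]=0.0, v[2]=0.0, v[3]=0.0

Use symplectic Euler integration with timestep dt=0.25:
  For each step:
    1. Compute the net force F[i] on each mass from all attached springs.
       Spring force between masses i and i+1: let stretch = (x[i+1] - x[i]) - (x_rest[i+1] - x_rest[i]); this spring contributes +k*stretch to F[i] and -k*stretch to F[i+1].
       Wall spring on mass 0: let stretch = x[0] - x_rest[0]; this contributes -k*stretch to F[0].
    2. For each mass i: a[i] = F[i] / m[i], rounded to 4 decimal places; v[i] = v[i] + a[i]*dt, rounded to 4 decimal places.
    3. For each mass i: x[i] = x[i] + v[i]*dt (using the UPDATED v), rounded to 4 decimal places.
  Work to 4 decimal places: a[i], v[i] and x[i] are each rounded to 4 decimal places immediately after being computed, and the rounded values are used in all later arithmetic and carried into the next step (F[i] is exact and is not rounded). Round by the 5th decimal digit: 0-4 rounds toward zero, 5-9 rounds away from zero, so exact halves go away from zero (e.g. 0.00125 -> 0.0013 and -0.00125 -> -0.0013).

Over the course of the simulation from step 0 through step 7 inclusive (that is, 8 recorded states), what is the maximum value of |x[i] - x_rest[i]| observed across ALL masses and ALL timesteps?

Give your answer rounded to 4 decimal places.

Answer: 2.3761

Derivation:
Step 0: x=[1.0000 8.0000 10.0000 13.0000] v=[0.0000 0.0000 0.0000 0.0000]
Step 1: x=[1.3750 7.6875 10.0625 13.0000] v=[1.5000 -1.2500 0.2500 0.0000]
Step 2: x=[2.0586 7.1289 10.1602 13.0039] v=[2.7344 -2.2344 0.3906 0.0156]
Step 3: x=[2.9304 6.4429 10.2461 13.0176] v=[3.4873 -2.7442 0.3437 0.0547]
Step 4: x=[3.8386 5.7750 10.2676 13.0456] v=[3.6328 -2.6715 0.0858 0.1118]
Step 5: x=[4.6279 5.2669 10.1819 13.0874] v=[3.1573 -2.0325 -0.3429 0.1673]
Step 6: x=[5.1679 5.0260 9.9706 13.1351] v=[2.1601 -0.9635 -0.8453 0.1909]
Step 7: x=[5.3761 5.1030 9.6480 13.1726] v=[0.8327 0.3081 -1.2903 0.1498]
Max displacement = 2.3761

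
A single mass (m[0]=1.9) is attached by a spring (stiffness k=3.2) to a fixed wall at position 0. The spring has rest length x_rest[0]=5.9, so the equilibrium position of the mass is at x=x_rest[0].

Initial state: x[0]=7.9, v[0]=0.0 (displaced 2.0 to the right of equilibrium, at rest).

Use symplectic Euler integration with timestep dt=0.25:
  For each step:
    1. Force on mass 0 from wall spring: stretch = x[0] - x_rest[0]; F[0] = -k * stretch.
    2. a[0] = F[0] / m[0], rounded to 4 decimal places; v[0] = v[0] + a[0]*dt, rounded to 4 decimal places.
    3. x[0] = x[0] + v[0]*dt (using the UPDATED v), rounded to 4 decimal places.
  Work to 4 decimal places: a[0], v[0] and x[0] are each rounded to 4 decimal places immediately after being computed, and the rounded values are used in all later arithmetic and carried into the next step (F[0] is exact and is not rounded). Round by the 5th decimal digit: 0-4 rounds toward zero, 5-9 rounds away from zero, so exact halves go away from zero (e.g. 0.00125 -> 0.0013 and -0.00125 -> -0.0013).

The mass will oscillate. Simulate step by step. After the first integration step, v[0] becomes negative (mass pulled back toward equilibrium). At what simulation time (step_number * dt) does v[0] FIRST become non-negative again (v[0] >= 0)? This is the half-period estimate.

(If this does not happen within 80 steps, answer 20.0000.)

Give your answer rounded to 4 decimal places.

Step 0: x=[7.9000] v=[0.0000]
Step 1: x=[7.6895] v=[-0.8421]
Step 2: x=[7.2906] v=[-1.5956]
Step 3: x=[6.7453] v=[-2.1811]
Step 4: x=[6.1111] v=[-2.5370]
Step 5: x=[5.4546] v=[-2.6259]
Step 6: x=[4.8450] v=[-2.4384]
Step 7: x=[4.3465] v=[-1.9942]
Step 8: x=[4.0115] v=[-1.3401]
Step 9: x=[3.8753] v=[-0.5450]
Step 10: x=[3.9522] v=[0.3075]
First v>=0 after going negative at step 10, time=2.5000

Answer: 2.5000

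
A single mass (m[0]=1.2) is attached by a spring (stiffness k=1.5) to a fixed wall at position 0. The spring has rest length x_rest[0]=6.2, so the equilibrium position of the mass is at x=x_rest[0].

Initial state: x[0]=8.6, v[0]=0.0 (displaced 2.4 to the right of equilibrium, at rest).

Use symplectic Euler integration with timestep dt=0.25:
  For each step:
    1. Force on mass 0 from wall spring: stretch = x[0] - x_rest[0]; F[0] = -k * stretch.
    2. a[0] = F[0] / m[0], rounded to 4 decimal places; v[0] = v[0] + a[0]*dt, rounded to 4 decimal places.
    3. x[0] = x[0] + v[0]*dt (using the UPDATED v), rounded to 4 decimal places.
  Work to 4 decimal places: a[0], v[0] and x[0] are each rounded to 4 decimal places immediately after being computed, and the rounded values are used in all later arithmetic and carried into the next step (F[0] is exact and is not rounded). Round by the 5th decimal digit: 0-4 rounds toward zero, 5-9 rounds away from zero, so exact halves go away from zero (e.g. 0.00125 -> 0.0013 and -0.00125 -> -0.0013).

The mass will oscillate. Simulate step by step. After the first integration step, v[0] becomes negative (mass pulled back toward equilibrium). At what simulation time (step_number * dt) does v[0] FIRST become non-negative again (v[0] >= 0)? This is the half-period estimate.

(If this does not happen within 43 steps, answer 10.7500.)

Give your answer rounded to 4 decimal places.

Answer: 3.0000

Derivation:
Step 0: x=[8.6000] v=[0.0000]
Step 1: x=[8.4125] v=[-0.7500]
Step 2: x=[8.0522] v=[-1.4414]
Step 3: x=[7.5472] v=[-2.0202]
Step 4: x=[6.9369] v=[-2.4412]
Step 5: x=[6.2690] v=[-2.6715]
Step 6: x=[5.5957] v=[-2.6931]
Step 7: x=[4.9696] v=[-2.5043]
Step 8: x=[4.4397] v=[-2.1198]
Step 9: x=[4.0473] v=[-1.5697]
Step 10: x=[3.8231] v=[-0.8970]
Step 11: x=[3.7846] v=[-0.1542]
Step 12: x=[3.9348] v=[0.6006]
First v>=0 after going negative at step 12, time=3.0000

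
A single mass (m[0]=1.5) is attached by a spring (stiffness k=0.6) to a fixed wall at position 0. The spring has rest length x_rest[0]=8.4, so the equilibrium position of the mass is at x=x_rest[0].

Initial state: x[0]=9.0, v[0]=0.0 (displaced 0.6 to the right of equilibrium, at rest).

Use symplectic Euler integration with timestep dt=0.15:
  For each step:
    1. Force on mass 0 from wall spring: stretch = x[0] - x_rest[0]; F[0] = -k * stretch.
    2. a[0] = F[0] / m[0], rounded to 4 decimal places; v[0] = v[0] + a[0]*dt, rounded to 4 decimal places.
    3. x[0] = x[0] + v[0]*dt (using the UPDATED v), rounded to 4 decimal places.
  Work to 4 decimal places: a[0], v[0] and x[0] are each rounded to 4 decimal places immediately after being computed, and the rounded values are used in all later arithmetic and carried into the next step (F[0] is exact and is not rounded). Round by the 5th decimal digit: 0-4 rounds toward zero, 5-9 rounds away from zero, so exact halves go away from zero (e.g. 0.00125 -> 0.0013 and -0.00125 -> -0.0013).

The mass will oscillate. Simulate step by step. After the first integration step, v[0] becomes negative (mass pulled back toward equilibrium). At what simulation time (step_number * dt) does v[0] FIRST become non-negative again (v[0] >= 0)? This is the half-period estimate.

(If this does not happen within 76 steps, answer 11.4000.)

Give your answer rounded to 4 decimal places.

Step 0: x=[9.0000] v=[0.0000]
Step 1: x=[8.9946] v=[-0.0360]
Step 2: x=[8.9838] v=[-0.0717]
Step 3: x=[8.9678] v=[-0.1067]
Step 4: x=[8.9467] v=[-0.1408]
Step 5: x=[8.9207] v=[-0.1736]
Step 6: x=[8.8900] v=[-0.2048]
Step 7: x=[8.8549] v=[-0.2342]
Step 8: x=[8.8157] v=[-0.2615]
Step 9: x=[8.7727] v=[-0.2864]
Step 10: x=[8.7264] v=[-0.3088]
Step 11: x=[8.6771] v=[-0.3284]
Step 12: x=[8.6254] v=[-0.3450]
Step 13: x=[8.5716] v=[-0.3585]
Step 14: x=[8.5163] v=[-0.3688]
Step 15: x=[8.4599] v=[-0.3758]
Step 16: x=[8.4030] v=[-0.3794]
Step 17: x=[8.3461] v=[-0.3796]
Step 18: x=[8.2896] v=[-0.3764]
Step 19: x=[8.2341] v=[-0.3698]
Step 20: x=[8.1801] v=[-0.3598]
Step 21: x=[8.1281] v=[-0.3466]
Step 22: x=[8.0786] v=[-0.3303]
Step 23: x=[8.0320] v=[-0.3110]
Step 24: x=[7.9887] v=[-0.2889]
Step 25: x=[7.9491] v=[-0.2642]
Step 26: x=[7.9135] v=[-0.2371]
Step 27: x=[7.8823] v=[-0.2079]
Step 28: x=[7.8558] v=[-0.1768]
Step 29: x=[7.8342] v=[-0.1441]
Step 30: x=[7.8177] v=[-0.1102]
Step 31: x=[7.8064] v=[-0.0753]
Step 32: x=[7.8004] v=[-0.0397]
Step 33: x=[7.7998] v=[-0.0037]
Step 34: x=[7.8046] v=[0.0323]
First v>=0 after going negative at step 34, time=5.1000

Answer: 5.1000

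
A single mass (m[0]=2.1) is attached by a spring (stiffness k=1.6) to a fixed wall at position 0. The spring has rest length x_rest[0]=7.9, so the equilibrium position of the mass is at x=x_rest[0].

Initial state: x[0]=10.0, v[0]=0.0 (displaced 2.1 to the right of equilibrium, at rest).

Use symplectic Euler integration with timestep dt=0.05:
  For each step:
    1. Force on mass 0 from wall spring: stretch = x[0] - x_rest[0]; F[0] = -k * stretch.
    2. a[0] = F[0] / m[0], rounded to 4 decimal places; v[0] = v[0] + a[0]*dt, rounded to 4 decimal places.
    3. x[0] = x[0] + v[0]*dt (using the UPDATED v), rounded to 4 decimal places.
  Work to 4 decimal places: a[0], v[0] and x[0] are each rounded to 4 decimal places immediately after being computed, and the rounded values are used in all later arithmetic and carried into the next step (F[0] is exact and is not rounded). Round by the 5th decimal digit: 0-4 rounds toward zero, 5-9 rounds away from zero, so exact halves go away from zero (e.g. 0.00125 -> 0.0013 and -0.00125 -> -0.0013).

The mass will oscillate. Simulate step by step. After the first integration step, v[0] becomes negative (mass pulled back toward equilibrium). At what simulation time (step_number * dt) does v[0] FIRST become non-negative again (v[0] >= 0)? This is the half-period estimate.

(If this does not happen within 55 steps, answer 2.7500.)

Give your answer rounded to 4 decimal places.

Step 0: x=[10.0000] v=[0.0000]
Step 1: x=[9.9960] v=[-0.0800]
Step 2: x=[9.9880] v=[-0.1599]
Step 3: x=[9.9760] v=[-0.2394]
Step 4: x=[9.9601] v=[-0.3185]
Step 5: x=[9.9403] v=[-0.3970]
Step 6: x=[9.9166] v=[-0.4747]
Step 7: x=[9.8890] v=[-0.5515]
Step 8: x=[9.8576] v=[-0.6273]
Step 9: x=[9.8225] v=[-0.7019]
Step 10: x=[9.7837] v=[-0.7751]
Step 11: x=[9.7414] v=[-0.8469]
Step 12: x=[9.6955] v=[-0.9171]
Step 13: x=[9.6462] v=[-0.9855]
Step 14: x=[9.5936] v=[-1.0520]
Step 15: x=[9.5378] v=[-1.1165]
Step 16: x=[9.4789] v=[-1.1789]
Step 17: x=[9.4169] v=[-1.2391]
Step 18: x=[9.3521] v=[-1.2969]
Step 19: x=[9.2845] v=[-1.3522]
Step 20: x=[9.2143] v=[-1.4049]
Step 21: x=[9.1416] v=[-1.4550]
Step 22: x=[9.0665] v=[-1.5023]
Step 23: x=[8.9892] v=[-1.5467]
Step 24: x=[8.9098] v=[-1.5882]
Step 25: x=[8.8285] v=[-1.6267]
Step 26: x=[8.7454] v=[-1.6621]
Step 27: x=[8.6607] v=[-1.6943]
Step 28: x=[8.5745] v=[-1.7233]
Step 29: x=[8.4871] v=[-1.7490]
Step 30: x=[8.3985] v=[-1.7714]
Step 31: x=[8.3090] v=[-1.7904]
Step 32: x=[8.2187] v=[-1.8060]
Step 33: x=[8.1278] v=[-1.8181]
Step 34: x=[8.0365] v=[-1.8268]
Step 35: x=[7.9449] v=[-1.8320]
Step 36: x=[7.8532] v=[-1.8337]
Step 37: x=[7.7616] v=[-1.8319]
Step 38: x=[7.6703] v=[-1.8266]
Step 39: x=[7.5794] v=[-1.8179]
Step 40: x=[7.4891] v=[-1.8057]
Step 41: x=[7.3996] v=[-1.7900]
Step 42: x=[7.3111] v=[-1.7709]
Step 43: x=[7.2237] v=[-1.7485]
Step 44: x=[7.1376] v=[-1.7227]
Step 45: x=[7.0529] v=[-1.6937]
Step 46: x=[6.9698] v=[-1.6614]
Step 47: x=[6.8885] v=[-1.6260]
Step 48: x=[6.8091] v=[-1.5875]
Step 49: x=[6.7318] v=[-1.5459]
Step 50: x=[6.6567] v=[-1.5014]
Step 51: x=[6.5840] v=[-1.4540]
Step 52: x=[6.5138] v=[-1.4039]
Step 53: x=[6.4462] v=[-1.3511]
Step 54: x=[6.3814] v=[-1.2957]
Step 55: x=[6.3195] v=[-1.2379]
v[0] did not become non-negative within 55 steps; using fallback time=2.7500

Answer: 2.7500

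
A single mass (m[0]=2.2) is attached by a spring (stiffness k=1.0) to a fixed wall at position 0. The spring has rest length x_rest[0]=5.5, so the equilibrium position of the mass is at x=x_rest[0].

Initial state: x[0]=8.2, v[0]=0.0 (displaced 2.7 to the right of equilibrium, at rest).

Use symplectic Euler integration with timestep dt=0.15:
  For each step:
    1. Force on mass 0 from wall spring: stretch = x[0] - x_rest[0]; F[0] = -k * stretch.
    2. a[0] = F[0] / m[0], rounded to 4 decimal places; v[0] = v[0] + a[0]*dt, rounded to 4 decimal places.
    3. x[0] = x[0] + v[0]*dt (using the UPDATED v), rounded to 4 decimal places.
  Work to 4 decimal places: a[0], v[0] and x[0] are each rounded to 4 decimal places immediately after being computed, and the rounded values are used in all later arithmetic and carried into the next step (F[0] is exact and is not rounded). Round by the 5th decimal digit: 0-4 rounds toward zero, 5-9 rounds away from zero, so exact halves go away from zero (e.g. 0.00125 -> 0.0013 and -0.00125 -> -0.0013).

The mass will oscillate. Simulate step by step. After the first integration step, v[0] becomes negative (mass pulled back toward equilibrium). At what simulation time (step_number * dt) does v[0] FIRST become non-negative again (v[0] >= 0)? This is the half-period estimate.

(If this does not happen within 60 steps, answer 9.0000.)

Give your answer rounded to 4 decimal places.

Step 0: x=[8.2000] v=[0.0000]
Step 1: x=[8.1724] v=[-0.1841]
Step 2: x=[8.1175] v=[-0.3663]
Step 3: x=[8.0358] v=[-0.5448]
Step 4: x=[7.9281] v=[-0.7177]
Step 5: x=[7.7956] v=[-0.8833]
Step 6: x=[7.6396] v=[-1.0398]
Step 7: x=[7.4617] v=[-1.1857]
Step 8: x=[7.2638] v=[-1.3195]
Step 9: x=[7.0478] v=[-1.4398]
Step 10: x=[6.8160] v=[-1.5453]
Step 11: x=[6.5708] v=[-1.6350]
Step 12: x=[6.3146] v=[-1.7080]
Step 13: x=[6.0501] v=[-1.7635]
Step 14: x=[5.7800] v=[-1.8010]
Step 15: x=[5.5070] v=[-1.8201]
Step 16: x=[5.2339] v=[-1.8206]
Step 17: x=[4.9635] v=[-1.8025]
Step 18: x=[4.6986] v=[-1.7659]
Step 19: x=[4.4419] v=[-1.7113]
Step 20: x=[4.1960] v=[-1.6392]
Step 21: x=[3.9635] v=[-1.5503]
Step 22: x=[3.7467] v=[-1.4455]
Step 23: x=[3.5478] v=[-1.3260]
Step 24: x=[3.3689] v=[-1.1929]
Step 25: x=[3.2118] v=[-1.0476]
Step 26: x=[3.0781] v=[-0.8916]
Step 27: x=[2.9691] v=[-0.7265]
Step 28: x=[2.8860] v=[-0.5539]
Step 29: x=[2.8296] v=[-0.3757]
Step 30: x=[2.8006] v=[-0.1936]
Step 31: x=[2.7992] v=[-0.0096]
Step 32: x=[2.8254] v=[0.1745]
First v>=0 after going negative at step 32, time=4.8000

Answer: 4.8000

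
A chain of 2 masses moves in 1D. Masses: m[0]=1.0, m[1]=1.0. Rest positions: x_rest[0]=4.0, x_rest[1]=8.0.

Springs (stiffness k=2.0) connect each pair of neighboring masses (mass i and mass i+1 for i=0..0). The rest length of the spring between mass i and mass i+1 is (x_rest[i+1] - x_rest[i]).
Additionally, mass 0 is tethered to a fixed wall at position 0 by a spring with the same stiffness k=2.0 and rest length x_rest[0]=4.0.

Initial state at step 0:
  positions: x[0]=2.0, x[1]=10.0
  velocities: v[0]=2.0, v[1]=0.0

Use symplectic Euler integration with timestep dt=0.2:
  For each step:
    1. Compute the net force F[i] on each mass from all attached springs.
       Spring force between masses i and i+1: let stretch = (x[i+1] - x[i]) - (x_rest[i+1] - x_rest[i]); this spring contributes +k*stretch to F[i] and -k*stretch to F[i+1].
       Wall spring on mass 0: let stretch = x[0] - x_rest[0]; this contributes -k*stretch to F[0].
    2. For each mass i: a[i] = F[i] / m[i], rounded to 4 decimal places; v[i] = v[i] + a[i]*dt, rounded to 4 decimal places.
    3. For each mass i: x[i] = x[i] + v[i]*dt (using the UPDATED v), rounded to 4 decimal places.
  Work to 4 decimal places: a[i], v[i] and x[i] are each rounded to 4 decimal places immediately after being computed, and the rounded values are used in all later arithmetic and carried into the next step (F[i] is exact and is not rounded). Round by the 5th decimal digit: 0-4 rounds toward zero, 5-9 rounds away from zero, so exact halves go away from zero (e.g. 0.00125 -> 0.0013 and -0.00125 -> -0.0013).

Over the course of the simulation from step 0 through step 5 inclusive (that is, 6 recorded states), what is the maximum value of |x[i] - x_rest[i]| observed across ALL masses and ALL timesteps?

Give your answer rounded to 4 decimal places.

Answer: 3.1466

Derivation:
Step 0: x=[2.0000 10.0000] v=[2.0000 0.0000]
Step 1: x=[2.8800 9.6800] v=[4.4000 -1.6000]
Step 2: x=[4.0736 9.1360] v=[5.9680 -2.7200]
Step 3: x=[5.3463 8.5070] v=[6.3635 -3.1450]
Step 4: x=[6.4442 7.9451] v=[5.4893 -2.8093]
Step 5: x=[7.1466 7.5832] v=[3.5120 -1.8097]
Max displacement = 3.1466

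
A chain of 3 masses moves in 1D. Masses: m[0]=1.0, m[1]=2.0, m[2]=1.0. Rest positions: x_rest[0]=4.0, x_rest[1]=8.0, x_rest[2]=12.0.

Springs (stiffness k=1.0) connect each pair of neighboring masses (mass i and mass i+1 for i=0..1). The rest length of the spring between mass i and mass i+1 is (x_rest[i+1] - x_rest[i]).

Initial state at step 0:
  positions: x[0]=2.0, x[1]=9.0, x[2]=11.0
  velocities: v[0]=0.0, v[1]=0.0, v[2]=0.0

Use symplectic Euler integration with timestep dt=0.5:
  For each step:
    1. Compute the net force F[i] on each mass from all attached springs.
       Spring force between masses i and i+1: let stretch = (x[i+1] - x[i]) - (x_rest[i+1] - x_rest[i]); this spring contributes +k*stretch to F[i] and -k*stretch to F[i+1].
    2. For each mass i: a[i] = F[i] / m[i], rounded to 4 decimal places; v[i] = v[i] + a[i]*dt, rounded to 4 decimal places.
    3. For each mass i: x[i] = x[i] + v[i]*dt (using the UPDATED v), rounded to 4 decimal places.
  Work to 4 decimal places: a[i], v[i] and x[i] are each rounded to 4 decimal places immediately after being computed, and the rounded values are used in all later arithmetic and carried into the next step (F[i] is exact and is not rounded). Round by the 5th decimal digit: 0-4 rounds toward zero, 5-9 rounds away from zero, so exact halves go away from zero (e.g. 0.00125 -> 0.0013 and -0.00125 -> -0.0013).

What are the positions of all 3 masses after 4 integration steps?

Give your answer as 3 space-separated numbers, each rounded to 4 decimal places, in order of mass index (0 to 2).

Answer: 5.4122 6.4220 12.7443

Derivation:
Step 0: x=[2.0000 9.0000 11.0000] v=[0.0000 0.0000 0.0000]
Step 1: x=[2.7500 8.3750 11.5000] v=[1.5000 -1.2500 1.0000]
Step 2: x=[3.9063 7.4375 12.2188] v=[2.3125 -1.8750 1.4375]
Step 3: x=[4.9454 6.6563 12.7423] v=[2.0781 -1.5625 1.0469]
Step 4: x=[5.4122 6.4220 12.7443] v=[0.9336 -0.4687 0.0039]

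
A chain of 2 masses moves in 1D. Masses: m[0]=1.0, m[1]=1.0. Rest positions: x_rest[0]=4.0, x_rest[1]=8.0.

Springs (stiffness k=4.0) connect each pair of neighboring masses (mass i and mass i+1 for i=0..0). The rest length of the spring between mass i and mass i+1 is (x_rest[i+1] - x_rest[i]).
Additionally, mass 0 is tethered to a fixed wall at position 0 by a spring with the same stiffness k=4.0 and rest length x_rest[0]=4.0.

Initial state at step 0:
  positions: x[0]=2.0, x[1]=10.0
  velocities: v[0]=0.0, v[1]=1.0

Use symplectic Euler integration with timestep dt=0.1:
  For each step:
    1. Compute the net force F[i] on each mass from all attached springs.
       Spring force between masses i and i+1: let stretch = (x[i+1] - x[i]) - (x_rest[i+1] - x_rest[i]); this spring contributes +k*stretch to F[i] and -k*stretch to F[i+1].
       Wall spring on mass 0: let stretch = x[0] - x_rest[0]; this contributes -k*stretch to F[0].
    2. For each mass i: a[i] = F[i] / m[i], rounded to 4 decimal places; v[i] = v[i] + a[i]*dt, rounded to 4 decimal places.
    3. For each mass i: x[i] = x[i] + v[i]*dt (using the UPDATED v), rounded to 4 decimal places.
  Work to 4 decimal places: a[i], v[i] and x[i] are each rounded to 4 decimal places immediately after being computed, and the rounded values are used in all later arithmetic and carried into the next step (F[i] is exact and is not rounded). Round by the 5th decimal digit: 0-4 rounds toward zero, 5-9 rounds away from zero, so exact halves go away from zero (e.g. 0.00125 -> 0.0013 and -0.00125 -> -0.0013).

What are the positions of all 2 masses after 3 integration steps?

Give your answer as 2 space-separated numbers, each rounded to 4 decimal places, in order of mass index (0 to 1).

Answer: 3.3302 9.4027

Derivation:
Step 0: x=[2.0000 10.0000] v=[0.0000 1.0000]
Step 1: x=[2.2400 9.9400] v=[2.4000 -0.6000]
Step 2: x=[2.6984 9.7320] v=[4.5840 -2.0800]
Step 3: x=[3.3302 9.4027] v=[6.3181 -3.2934]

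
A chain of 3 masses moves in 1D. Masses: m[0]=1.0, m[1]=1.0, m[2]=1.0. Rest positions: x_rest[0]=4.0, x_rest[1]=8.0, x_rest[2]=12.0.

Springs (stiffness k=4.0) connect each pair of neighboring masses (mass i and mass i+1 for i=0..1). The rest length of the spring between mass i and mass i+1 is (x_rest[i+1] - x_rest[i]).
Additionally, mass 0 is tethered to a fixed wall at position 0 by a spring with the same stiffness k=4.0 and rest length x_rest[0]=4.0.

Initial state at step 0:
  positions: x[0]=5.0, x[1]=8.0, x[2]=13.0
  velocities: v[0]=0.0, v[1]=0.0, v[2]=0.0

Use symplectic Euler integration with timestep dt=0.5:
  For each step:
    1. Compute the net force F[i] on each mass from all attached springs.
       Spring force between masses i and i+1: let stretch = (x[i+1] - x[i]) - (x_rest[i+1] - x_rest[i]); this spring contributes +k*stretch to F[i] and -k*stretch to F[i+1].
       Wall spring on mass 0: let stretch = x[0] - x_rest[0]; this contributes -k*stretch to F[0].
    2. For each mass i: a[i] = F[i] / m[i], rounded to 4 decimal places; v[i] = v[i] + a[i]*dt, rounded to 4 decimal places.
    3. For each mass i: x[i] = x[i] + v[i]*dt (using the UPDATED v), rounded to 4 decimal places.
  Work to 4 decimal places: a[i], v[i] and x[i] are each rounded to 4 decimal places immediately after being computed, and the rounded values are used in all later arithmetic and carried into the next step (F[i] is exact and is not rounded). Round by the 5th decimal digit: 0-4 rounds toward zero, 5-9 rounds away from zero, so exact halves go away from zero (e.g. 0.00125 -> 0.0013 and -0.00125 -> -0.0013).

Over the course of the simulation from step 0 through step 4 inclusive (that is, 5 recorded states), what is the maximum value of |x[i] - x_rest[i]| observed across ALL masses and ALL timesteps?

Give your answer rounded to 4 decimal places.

Step 0: x=[5.0000 8.0000 13.0000] v=[0.0000 0.0000 0.0000]
Step 1: x=[3.0000 10.0000 12.0000] v=[-4.0000 4.0000 -2.0000]
Step 2: x=[5.0000 7.0000 13.0000] v=[4.0000 -6.0000 2.0000]
Step 3: x=[4.0000 8.0000 12.0000] v=[-2.0000 2.0000 -2.0000]
Step 4: x=[3.0000 9.0000 11.0000] v=[-2.0000 2.0000 -2.0000]
Max displacement = 2.0000

Answer: 2.0000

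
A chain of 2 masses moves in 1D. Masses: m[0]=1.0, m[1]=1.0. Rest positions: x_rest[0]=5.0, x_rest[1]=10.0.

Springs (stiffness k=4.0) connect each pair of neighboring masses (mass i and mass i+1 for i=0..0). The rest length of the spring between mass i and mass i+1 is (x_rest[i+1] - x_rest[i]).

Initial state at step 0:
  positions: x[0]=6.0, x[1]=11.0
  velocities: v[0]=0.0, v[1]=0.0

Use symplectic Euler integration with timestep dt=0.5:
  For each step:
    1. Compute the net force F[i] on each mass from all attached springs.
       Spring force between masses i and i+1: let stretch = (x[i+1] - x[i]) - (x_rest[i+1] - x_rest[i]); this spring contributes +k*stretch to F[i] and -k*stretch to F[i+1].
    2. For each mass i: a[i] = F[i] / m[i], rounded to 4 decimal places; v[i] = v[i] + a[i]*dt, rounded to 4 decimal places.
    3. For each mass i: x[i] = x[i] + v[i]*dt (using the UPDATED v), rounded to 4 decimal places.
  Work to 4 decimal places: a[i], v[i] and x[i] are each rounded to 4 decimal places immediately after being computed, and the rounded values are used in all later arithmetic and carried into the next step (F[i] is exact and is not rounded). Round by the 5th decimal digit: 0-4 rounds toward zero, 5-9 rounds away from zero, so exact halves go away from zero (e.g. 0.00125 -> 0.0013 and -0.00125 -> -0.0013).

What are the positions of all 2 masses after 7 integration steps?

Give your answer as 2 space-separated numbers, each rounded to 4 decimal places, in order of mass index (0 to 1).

Answer: 6.0000 11.0000

Derivation:
Step 0: x=[6.0000 11.0000] v=[0.0000 0.0000]
Step 1: x=[6.0000 11.0000] v=[0.0000 0.0000]
Step 2: x=[6.0000 11.0000] v=[0.0000 0.0000]
Step 3: x=[6.0000 11.0000] v=[0.0000 0.0000]
Step 4: x=[6.0000 11.0000] v=[0.0000 0.0000]
Step 5: x=[6.0000 11.0000] v=[0.0000 0.0000]
Step 6: x=[6.0000 11.0000] v=[0.0000 0.0000]
Step 7: x=[6.0000 11.0000] v=[0.0000 0.0000]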